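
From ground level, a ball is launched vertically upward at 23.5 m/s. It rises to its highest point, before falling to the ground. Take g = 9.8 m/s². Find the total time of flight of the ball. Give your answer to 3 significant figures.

Phase 1 (rising): v₀ = 23.5 m/s, a = -9.8 m/s².
v = v₀ + at → t = (0 − 23.5) / -9.8 = 2.40 s
v² = v₀² + 2aΔx → Δx = (0² − 23.5²)/(2·-9.8) = 28.2 m

Phase 2 (falling): v₀ = 0 m/s, a = -9.8 m/s².
Falls 28.2 m from rest: t = √(2·28.2/9.8) = 2.40 s; v = g·t = 23.5 m/s.
Total time = 2.40 + 2.40 = 4.80 s

4.80 s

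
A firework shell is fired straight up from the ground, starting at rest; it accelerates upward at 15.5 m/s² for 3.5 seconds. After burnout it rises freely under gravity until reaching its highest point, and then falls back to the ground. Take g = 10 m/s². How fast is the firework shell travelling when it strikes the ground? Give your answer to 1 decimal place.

69.6 m/s

Phase 1 (powered ascent): v₀ = 0 m/s, a = 15.5 m/s².
v = v₀ + at = 0 + (15.5)(3.5) = 54.2 m/s
Δx = v₀t + ½at² = 0·3.5 + 0.5·15.5·3.5² = 94.9 m

Phase 2 (coasting upward): v₀ = 54.2 m/s, a = -10 m/s².
v = v₀ + at → t = (0 − 54.2) / -10 = 5.42 s
v² = v₀² + 2aΔx → Δx = (0² − 54.2²)/(2·-10) = 147 m

Phase 3 (free fall): v₀ = 0 m/s, a = -10 m/s².
Falls 242 m from rest: t = √(2·242/10) = 6.96 s; v = g·t = 69.6 m/s.
Impact speed = 69.6 m/s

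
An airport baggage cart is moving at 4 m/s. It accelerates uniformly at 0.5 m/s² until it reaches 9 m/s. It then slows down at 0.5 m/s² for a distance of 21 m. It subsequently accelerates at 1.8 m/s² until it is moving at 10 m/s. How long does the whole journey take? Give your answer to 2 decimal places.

Phase 1 (accelerating): v₀ = 4.00 m/s, a = 0.5 m/s².
v = v₀ + at → t = (9 − 4.00) / 0.5 = 10.0 s
v² = v₀² + 2aΔx → Δx = (9² − 4.00²)/(2·0.5) = 65.0 m

Phase 2 (decelerating): v₀ = 9.00 m/s, a = -0.5 m/s².
v² = v₀² + 2aΔx = 9.00² + 2·-0.5·21 = 60.0 → v = 7.75 m/s
t = (v − v₀)/a = (7.75 − 9.00)/-0.5 = 2.51 s

Phase 3 (accelerating): v₀ = 7.75 m/s, a = 1.8 m/s².
v = v₀ + at → t = (10 − 7.75) / 1.8 = 1.25 s
v² = v₀² + 2aΔx → Δx = (10² − 7.75²)/(2·1.8) = 11.1 m
Total time = 10.0 + 2.51 + 1.25 = 13.8 s

13.76 s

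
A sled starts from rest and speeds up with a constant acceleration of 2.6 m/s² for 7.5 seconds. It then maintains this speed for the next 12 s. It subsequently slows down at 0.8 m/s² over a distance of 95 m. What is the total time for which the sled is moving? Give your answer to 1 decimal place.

Phase 1 (accelerating): v₀ = 0 m/s, a = 2.6 m/s².
v = v₀ + at = 0 + (2.6)(7.5) = 19.5 m/s
Δx = v₀t + ½at² = 0·7.5 + 0.5·2.6·7.5² = 73.1 m

Phase 2 (constant speed): v₀ = 19.5 m/s, a = 0 m/s².
v = v₀ + at = 19.5 + (0)(12) = 19.5 m/s
Δx = v₀t + ½at² = 19.5·12 + 0.5·0·12² = 234 m

Phase 3 (decelerating): v₀ = 19.5 m/s, a = -0.8 m/s².
v² = v₀² + 2aΔx = 19.5² + 2·-0.8·95 = 228 → v = 15.1 m/s
t = (v − v₀)/a = (15.1 − 19.5)/-0.8 = 5.49 s
Total time = 7.50 + 12.0 + 5.49 = 25.0 s

25.0 s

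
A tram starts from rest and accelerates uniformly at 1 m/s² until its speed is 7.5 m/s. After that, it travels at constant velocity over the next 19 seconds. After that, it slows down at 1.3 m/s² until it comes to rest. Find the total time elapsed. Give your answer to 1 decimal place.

Phase 1 (accelerating): v₀ = 0 m/s, a = 1 m/s².
v = v₀ + at → t = (7.5 − 0) / 1 = 7.50 s
v² = v₀² + 2aΔx → Δx = (7.5² − 0²)/(2·1) = 28.1 m

Phase 2 (constant speed): v₀ = 7.50 m/s, a = 0 m/s².
v = v₀ + at = 7.50 + (0)(19) = 7.50 m/s
Δx = v₀t + ½at² = 7.50·19 + 0.5·0·19² = 142 m

Phase 3 (decelerating): v₀ = 7.50 m/s, a = -1.3 m/s².
v = v₀ + at → t = (0 − 7.50) / -1.3 = 5.77 s
v² = v₀² + 2aΔx → Δx = (0² − 7.50²)/(2·-1.3) = 21.6 m
Total time = 7.50 + 19.0 + 5.77 = 32.3 s

32.3 s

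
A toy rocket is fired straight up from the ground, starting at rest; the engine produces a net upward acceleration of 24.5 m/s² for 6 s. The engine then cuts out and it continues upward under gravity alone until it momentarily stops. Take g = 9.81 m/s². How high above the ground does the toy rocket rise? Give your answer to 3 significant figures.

Phase 1 (powered ascent): v₀ = 0 m/s, a = 24.5 m/s².
v = v₀ + at = 0 + (24.5)(6) = 147 m/s
Δx = v₀t + ½at² = 0·6 + 0.5·24.5·6² = 441 m

Phase 2 (coasting upward): v₀ = 147 m/s, a = -9.81 m/s².
v = v₀ + at → t = (0 − 147) / -9.81 = 15.0 s
v² = v₀² + 2aΔx → Δx = (0² − 147²)/(2·-9.81) = 1100 m
Maximum height = 441 + 1100 = 1540 m

1540 m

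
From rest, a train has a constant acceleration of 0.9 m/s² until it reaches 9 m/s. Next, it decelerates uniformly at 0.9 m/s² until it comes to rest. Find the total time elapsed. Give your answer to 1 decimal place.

20.0 s

Phase 1 (accelerating): v₀ = 0 m/s, a = 0.9 m/s².
v = v₀ + at → t = (9 − 0) / 0.9 = 10.0 s
v² = v₀² + 2aΔx → Δx = (9² − 0²)/(2·0.9) = 45.0 m

Phase 2 (decelerating): v₀ = 9.00 m/s, a = -0.9 m/s².
v = v₀ + at → t = (0 − 9.00) / -0.9 = 10.0 s
v² = v₀² + 2aΔx → Δx = (0² − 9.00²)/(2·-0.9) = 45.0 m
Total time = 10.0 + 10.0 = 20.0 s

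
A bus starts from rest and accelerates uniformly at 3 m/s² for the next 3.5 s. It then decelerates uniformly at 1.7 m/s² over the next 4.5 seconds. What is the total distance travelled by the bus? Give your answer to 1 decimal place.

48.4 m

Phase 1 (accelerating): v₀ = 0 m/s, a = 3 m/s².
v = v₀ + at = 0 + (3)(3.5) = 10.5 m/s
Δx = v₀t + ½at² = 0·3.5 + 0.5·3·3.5² = 18.4 m

Phase 2 (decelerating): v₀ = 10.5 m/s, a = -1.7 m/s².
v = v₀ + at = 10.5 + (-1.7)(4.5) = 2.85 m/s
Δx = v₀t + ½at² = 10.5·4.5 + 0.5·-1.7·4.5² = 30.0 m
Total distance = 18.4 + 30.0 = 48.4 m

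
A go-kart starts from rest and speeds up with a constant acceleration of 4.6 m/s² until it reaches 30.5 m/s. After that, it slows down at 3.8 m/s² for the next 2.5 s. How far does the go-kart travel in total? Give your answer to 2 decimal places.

165.49 m

Phase 1 (accelerating): v₀ = 0 m/s, a = 4.6 m/s².
v = v₀ + at → t = (30.5 − 0) / 4.6 = 6.63 s
v² = v₀² + 2aΔx → Δx = (30.5² − 0²)/(2·4.6) = 101 m

Phase 2 (decelerating): v₀ = 30.5 m/s, a = -3.8 m/s².
v = v₀ + at = 30.5 + (-3.8)(2.5) = 21.0 m/s
Δx = v₀t + ½at² = 30.5·2.5 + 0.5·-3.8·2.5² = 64.4 m
Total distance = 101 + 64.4 = 165 m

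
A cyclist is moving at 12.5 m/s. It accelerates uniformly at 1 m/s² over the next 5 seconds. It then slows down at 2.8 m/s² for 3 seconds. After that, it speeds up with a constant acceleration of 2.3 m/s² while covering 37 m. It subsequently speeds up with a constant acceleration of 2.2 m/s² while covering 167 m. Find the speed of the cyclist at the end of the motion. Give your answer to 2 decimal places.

31.43 m/s

Phase 1 (accelerating): v₀ = 12.5 m/s, a = 1 m/s².
v = v₀ + at = 12.5 + (1)(5) = 17.5 m/s
Δx = v₀t + ½at² = 12.5·5 + 0.5·1·5² = 75.0 m

Phase 2 (decelerating): v₀ = 17.5 m/s, a = -2.8 m/s².
v = v₀ + at = 17.5 + (-2.8)(3) = 9.10 m/s
Δx = v₀t + ½at² = 17.5·3 + 0.5·-2.8·3² = 39.9 m

Phase 3 (accelerating): v₀ = 9.10 m/s, a = 2.3 m/s².
v² = v₀² + 2aΔx = 9.10² + 2·2.3·37 = 253 → v = 15.9 m/s
t = (v − v₀)/a = (15.9 − 9.10)/2.3 = 2.96 s

Phase 4 (accelerating): v₀ = 15.9 m/s, a = 2.2 m/s².
v² = v₀² + 2aΔx = 15.9² + 2·2.2·167 = 988 → v = 31.4 m/s
t = (v − v₀)/a = (31.4 − 15.9)/2.2 = 7.06 s
Final speed = 31.4 m/s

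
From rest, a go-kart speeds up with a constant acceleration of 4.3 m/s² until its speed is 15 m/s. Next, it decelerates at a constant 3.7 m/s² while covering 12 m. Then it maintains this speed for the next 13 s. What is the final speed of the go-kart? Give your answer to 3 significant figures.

11.7 m/s

Phase 1 (accelerating): v₀ = 0 m/s, a = 4.3 m/s².
v = v₀ + at → t = (15 − 0) / 4.3 = 3.49 s
v² = v₀² + 2aΔx → Δx = (15² − 0²)/(2·4.3) = 26.2 m

Phase 2 (decelerating): v₀ = 15.0 m/s, a = -3.7 m/s².
v² = v₀² + 2aΔx = 15.0² + 2·-3.7·12 = 136 → v = 11.7 m/s
t = (v − v₀)/a = (11.7 − 15.0)/-3.7 = 0.900 s

Phase 3 (constant speed): v₀ = 11.7 m/s, a = 0 m/s².
v = v₀ + at = 11.7 + (0)(13) = 11.7 m/s
Δx = v₀t + ½at² = 11.7·13 + 0.5·0·13² = 152 m
Final speed = 11.7 m/s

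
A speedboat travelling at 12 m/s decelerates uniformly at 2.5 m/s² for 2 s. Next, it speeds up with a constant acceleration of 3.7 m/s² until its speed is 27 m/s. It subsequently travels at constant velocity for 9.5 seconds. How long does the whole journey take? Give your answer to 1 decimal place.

Phase 1 (decelerating): v₀ = 12.0 m/s, a = -2.5 m/s².
v = v₀ + at = 12.0 + (-2.5)(2) = 7.00 m/s
Δx = v₀t + ½at² = 12.0·2 + 0.5·-2.5·2² = 19.0 m

Phase 2 (accelerating): v₀ = 7.00 m/s, a = 3.7 m/s².
v = v₀ + at → t = (27 − 7.00) / 3.7 = 5.41 s
v² = v₀² + 2aΔx → Δx = (27² − 7.00²)/(2·3.7) = 91.9 m

Phase 3 (constant speed): v₀ = 27.0 m/s, a = 0 m/s².
v = v₀ + at = 27.0 + (0)(9.5) = 27.0 m/s
Δx = v₀t + ½at² = 27.0·9.5 + 0.5·0·9.5² = 256 m
Total time = 2.00 + 5.41 + 9.50 = 16.9 s

16.9 s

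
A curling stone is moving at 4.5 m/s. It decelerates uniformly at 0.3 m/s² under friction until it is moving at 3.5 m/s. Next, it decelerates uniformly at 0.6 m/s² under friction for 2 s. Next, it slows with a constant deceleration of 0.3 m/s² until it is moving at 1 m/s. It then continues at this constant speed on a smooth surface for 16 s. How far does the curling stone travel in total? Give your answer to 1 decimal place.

42.3 m

Phase 1 (decelerating): v₀ = 4.50 m/s, a = -0.3 m/s².
v = v₀ + at → t = (3.5 − 4.50) / -0.3 = 3.33 s
v² = v₀² + 2aΔx → Δx = (3.5² − 4.50²)/(2·-0.3) = 13.3 m

Phase 2 (decelerating): v₀ = 3.50 m/s, a = -0.6 m/s².
v = v₀ + at = 3.50 + (-0.6)(2) = 2.30 m/s
Δx = v₀t + ½at² = 3.50·2 + 0.5·-0.6·2² = 5.80 m

Phase 3 (decelerating): v₀ = 2.30 m/s, a = -0.3 m/s².
v = v₀ + at → t = (1 − 2.30) / -0.3 = 4.33 s
v² = v₀² + 2aΔx → Δx = (1² − 2.30²)/(2·-0.3) = 7.15 m

Phase 4 (constant speed): v₀ = 1.00 m/s, a = 0 m/s².
v = v₀ + at = 1.00 + (0)(16) = 1.00 m/s
Δx = v₀t + ½at² = 1.00·16 + 0.5·0·16² = 16.0 m
Total distance = 13.3 + 5.80 + 7.15 + 16.0 = 42.3 m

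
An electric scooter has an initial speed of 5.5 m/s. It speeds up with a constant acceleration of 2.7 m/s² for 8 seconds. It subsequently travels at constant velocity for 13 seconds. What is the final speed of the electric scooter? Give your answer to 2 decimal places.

27.10 m/s

Phase 1 (accelerating): v₀ = 5.50 m/s, a = 2.7 m/s².
v = v₀ + at = 5.50 + (2.7)(8) = 27.1 m/s
Δx = v₀t + ½at² = 5.50·8 + 0.5·2.7·8² = 130 m

Phase 2 (constant speed): v₀ = 27.1 m/s, a = 0 m/s².
v = v₀ + at = 27.1 + (0)(13) = 27.1 m/s
Δx = v₀t + ½at² = 27.1·13 + 0.5·0·13² = 352 m
Final speed = 27.1 m/s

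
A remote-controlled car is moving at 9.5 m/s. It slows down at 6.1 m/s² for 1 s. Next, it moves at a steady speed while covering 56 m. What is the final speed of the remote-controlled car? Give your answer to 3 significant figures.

Phase 1 (decelerating): v₀ = 9.50 m/s, a = -6.1 m/s².
v = v₀ + at = 9.50 + (-6.1)(1) = 3.40 m/s
Δx = v₀t + ½at² = 9.50·1 + 0.5·-6.1·1² = 6.45 m

Phase 2 (constant speed): v₀ = 3.40 m/s, a = 0 m/s².
Constant speed: t = d/v = 56/3.40 = 16.5 s
Final speed = 3.40 m/s

3.40 m/s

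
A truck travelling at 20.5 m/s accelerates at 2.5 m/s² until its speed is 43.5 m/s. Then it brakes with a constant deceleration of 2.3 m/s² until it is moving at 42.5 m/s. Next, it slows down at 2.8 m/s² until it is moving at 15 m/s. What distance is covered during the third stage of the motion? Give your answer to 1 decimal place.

282.4 m

Phase 1 (accelerating): v₀ = 20.5 m/s, a = 2.5 m/s².
v = v₀ + at → t = (43.5 − 20.5) / 2.5 = 9.20 s
v² = v₀² + 2aΔx → Δx = (43.5² − 20.5²)/(2·2.5) = 294 m

Phase 2 (decelerating): v₀ = 43.5 m/s, a = -2.3 m/s².
v = v₀ + at → t = (42.5 − 43.5) / -2.3 = 0.435 s
v² = v₀² + 2aΔx → Δx = (42.5² − 43.5²)/(2·-2.3) = 18.7 m

Phase 3 (decelerating): v₀ = 42.5 m/s, a = -2.8 m/s².
v = v₀ + at → t = (15 − 42.5) / -2.8 = 9.82 s
v² = v₀² + 2aΔx → Δx = (15² − 42.5²)/(2·-2.8) = 282 m
Distance in phase 3 = 282 m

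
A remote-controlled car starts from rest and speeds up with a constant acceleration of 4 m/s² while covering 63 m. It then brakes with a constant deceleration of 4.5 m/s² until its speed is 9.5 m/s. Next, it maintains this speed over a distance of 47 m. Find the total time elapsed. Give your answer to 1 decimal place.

13.4 s

Phase 1 (accelerating): v₀ = 0 m/s, a = 4 m/s².
v² = v₀² + 2aΔx = 0² + 2·4·63 = 504 → v = 22.4 m/s
t = (v − v₀)/a = (22.4 − 0)/4 = 5.61 s

Phase 2 (decelerating): v₀ = 22.4 m/s, a = -4.5 m/s².
v = v₀ + at → t = (9.5 − 22.4) / -4.5 = 2.88 s
v² = v₀² + 2aΔx → Δx = (9.5² − 22.4²)/(2·-4.5) = 46.0 m

Phase 3 (constant speed): v₀ = 9.50 m/s, a = 0 m/s².
Constant speed: t = d/v = 47/9.50 = 4.95 s
Total time = 5.61 + 2.88 + 4.95 = 13.4 s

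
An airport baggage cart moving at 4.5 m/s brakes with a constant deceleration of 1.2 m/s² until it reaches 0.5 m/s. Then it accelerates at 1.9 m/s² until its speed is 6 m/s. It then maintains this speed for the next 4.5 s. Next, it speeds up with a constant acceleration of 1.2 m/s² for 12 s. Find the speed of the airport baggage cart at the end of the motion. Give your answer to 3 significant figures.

20.4 m/s

Phase 1 (decelerating): v₀ = 4.50 m/s, a = -1.2 m/s².
v = v₀ + at → t = (0.5 − 4.50) / -1.2 = 3.33 s
v² = v₀² + 2aΔx → Δx = (0.5² − 4.50²)/(2·-1.2) = 8.33 m

Phase 2 (accelerating): v₀ = 0.500 m/s, a = 1.9 m/s².
v = v₀ + at → t = (6 − 0.500) / 1.9 = 2.89 s
v² = v₀² + 2aΔx → Δx = (6² − 0.500²)/(2·1.9) = 9.41 m

Phase 3 (constant speed): v₀ = 6.00 m/s, a = 0 m/s².
v = v₀ + at = 6.00 + (0)(4.5) = 6.00 m/s
Δx = v₀t + ½at² = 6.00·4.5 + 0.5·0·4.5² = 27.0 m

Phase 4 (accelerating): v₀ = 6.00 m/s, a = 1.2 m/s².
v = v₀ + at = 6.00 + (1.2)(12) = 20.4 m/s
Δx = v₀t + ½at² = 6.00·12 + 0.5·1.2·12² = 158 m
Final speed = 20.4 m/s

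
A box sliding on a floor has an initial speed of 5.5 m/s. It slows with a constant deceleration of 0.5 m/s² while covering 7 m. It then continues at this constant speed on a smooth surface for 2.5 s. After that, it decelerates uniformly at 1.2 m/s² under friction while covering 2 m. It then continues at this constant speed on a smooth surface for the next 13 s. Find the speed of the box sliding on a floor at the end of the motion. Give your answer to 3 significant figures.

4.30 m/s

Phase 1 (decelerating): v₀ = 5.50 m/s, a = -0.5 m/s².
v² = v₀² + 2aΔx = 5.50² + 2·-0.5·7 = 23.2 → v = 4.82 m/s
t = (v − v₀)/a = (4.82 − 5.50)/-0.5 = 1.36 s

Phase 2 (constant speed): v₀ = 4.82 m/s, a = 0 m/s².
v = v₀ + at = 4.82 + (0)(2.5) = 4.82 m/s
Δx = v₀t + ½at² = 4.82·2.5 + 0.5·0·2.5² = 12.1 m

Phase 3 (decelerating): v₀ = 4.82 m/s, a = -1.2 m/s².
v² = v₀² + 2aΔx = 4.82² + 2·-1.2·2 = 18.4 → v = 4.30 m/s
t = (v − v₀)/a = (4.30 − 4.82)/-1.2 = 0.439 s

Phase 4 (constant speed): v₀ = 4.30 m/s, a = 0 m/s².
v = v₀ + at = 4.30 + (0)(13) = 4.30 m/s
Δx = v₀t + ½at² = 4.30·13 + 0.5·0·13² = 55.8 m
Final speed = 4.30 m/s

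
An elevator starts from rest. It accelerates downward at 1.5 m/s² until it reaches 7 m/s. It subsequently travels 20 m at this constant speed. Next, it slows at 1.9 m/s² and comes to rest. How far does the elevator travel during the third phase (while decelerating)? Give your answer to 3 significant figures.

Phase 1 (accelerating): v₀ = 0 m/s, a = 1.5 m/s².
v = v₀ + at → t = (7 − 0) / 1.5 = 4.67 s
v² = v₀² + 2aΔx → Δx = (7² − 0²)/(2·1.5) = 16.3 m

Phase 2 (constant speed): v₀ = 7.00 m/s, a = 0 m/s².
Constant speed: t = d/v = 20/7.00 = 2.86 s

Phase 3 (decelerating): v₀ = 7.00 m/s, a = -1.9 m/s².
v = v₀ + at → t = (0 − 7.00) / -1.9 = 3.68 s
v² = v₀² + 2aΔx → Δx = (0² − 7.00²)/(2·-1.9) = 12.9 m
Distance in phase 3 = 12.9 m

12.9 m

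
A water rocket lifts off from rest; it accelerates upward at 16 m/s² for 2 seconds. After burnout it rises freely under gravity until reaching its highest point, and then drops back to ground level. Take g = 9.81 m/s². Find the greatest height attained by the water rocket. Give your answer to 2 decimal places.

Phase 1 (powered ascent): v₀ = 0 m/s, a = 16 m/s².
v = v₀ + at = 0 + (16)(2) = 32.0 m/s
Δx = v₀t + ½at² = 0·2 + 0.5·16·2² = 32.0 m

Phase 2 (coasting upward): v₀ = 32.0 m/s, a = -9.81 m/s².
v = v₀ + at → t = (0 − 32.0) / -9.81 = 3.26 s
v² = v₀² + 2aΔx → Δx = (0² − 32.0²)/(2·-9.81) = 52.2 m
Maximum height = 32.0 + 52.2 = 84.2 m

84.19 m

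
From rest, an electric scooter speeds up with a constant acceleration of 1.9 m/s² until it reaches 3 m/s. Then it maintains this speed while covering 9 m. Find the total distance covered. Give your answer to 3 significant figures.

Phase 1 (accelerating): v₀ = 0 m/s, a = 1.9 m/s².
v = v₀ + at → t = (3 − 0) / 1.9 = 1.58 s
v² = v₀² + 2aΔx → Δx = (3² − 0²)/(2·1.9) = 2.37 m

Phase 2 (constant speed): v₀ = 3.00 m/s, a = 0 m/s².
Constant speed: t = d/v = 9/3.00 = 3.00 s
Total distance = 2.37 + 9.00 = 11.4 m

11.4 m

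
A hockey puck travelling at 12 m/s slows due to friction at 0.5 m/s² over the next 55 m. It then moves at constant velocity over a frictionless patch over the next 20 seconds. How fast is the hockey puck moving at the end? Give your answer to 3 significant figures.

Phase 1 (decelerating): v₀ = 12.0 m/s, a = -0.5 m/s².
v² = v₀² + 2aΔx = 12.0² + 2·-0.5·55 = 89.0 → v = 9.43 m/s
t = (v − v₀)/a = (9.43 − 12.0)/-0.5 = 5.13 s

Phase 2 (constant speed): v₀ = 9.43 m/s, a = 0 m/s².
v = v₀ + at = 9.43 + (0)(20) = 9.43 m/s
Δx = v₀t + ½at² = 9.43·20 + 0.5·0·20² = 189 m
Final speed = 9.43 m/s

9.43 m/s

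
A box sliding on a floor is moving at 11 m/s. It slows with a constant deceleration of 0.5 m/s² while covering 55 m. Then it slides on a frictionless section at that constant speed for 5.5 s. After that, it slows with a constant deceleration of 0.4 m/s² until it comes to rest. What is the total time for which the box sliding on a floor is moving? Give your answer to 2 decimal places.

Phase 1 (decelerating): v₀ = 11.0 m/s, a = -0.5 m/s².
v² = v₀² + 2aΔx = 11.0² + 2·-0.5·55 = 66.0 → v = 8.12 m/s
t = (v − v₀)/a = (8.12 − 11.0)/-0.5 = 5.75 s

Phase 2 (constant speed): v₀ = 8.12 m/s, a = 0 m/s².
v = v₀ + at = 8.12 + (0)(5.5) = 8.12 m/s
Δx = v₀t + ½at² = 8.12·5.5 + 0.5·0·5.5² = 44.7 m

Phase 3 (decelerating): v₀ = 8.12 m/s, a = -0.4 m/s².
v = v₀ + at → t = (0 − 8.12) / -0.4 = 20.3 s
v² = v₀² + 2aΔx → Δx = (0² − 8.12²)/(2·-0.4) = 82.5 m
Total time = 5.75 + 5.50 + 20.3 = 31.6 s

31.56 s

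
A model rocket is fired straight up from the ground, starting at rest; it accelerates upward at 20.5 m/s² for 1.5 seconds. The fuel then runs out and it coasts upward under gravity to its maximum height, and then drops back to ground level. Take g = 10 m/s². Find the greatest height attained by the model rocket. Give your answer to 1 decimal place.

70.3 m

Phase 1 (powered ascent): v₀ = 0 m/s, a = 20.5 m/s².
v = v₀ + at = 0 + (20.5)(1.5) = 30.8 m/s
Δx = v₀t + ½at² = 0·1.5 + 0.5·20.5·1.5² = 23.1 m

Phase 2 (coasting upward): v₀ = 30.8 m/s, a = -10 m/s².
v = v₀ + at → t = (0 − 30.8) / -10 = 3.08 s
v² = v₀² + 2aΔx → Δx = (0² − 30.8²)/(2·-10) = 47.3 m
Maximum height = 23.1 + 47.3 = 70.3 m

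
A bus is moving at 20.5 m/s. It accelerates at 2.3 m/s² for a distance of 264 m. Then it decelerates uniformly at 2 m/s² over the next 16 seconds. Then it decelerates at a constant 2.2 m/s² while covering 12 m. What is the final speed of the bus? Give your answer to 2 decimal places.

4.28 m/s

Phase 1 (accelerating): v₀ = 20.5 m/s, a = 2.3 m/s².
v² = v₀² + 2aΔx = 20.5² + 2·2.3·264 = 1630 → v = 40.4 m/s
t = (v − v₀)/a = (40.4 − 20.5)/2.3 = 8.67 s

Phase 2 (decelerating): v₀ = 40.4 m/s, a = -2 m/s².
v = v₀ + at = 40.4 + (-2)(16) = 8.43 m/s
Δx = v₀t + ½at² = 40.4·16 + 0.5·-2·16² = 391 m

Phase 3 (decelerating): v₀ = 8.43 m/s, a = -2.2 m/s².
v² = v₀² + 2aΔx = 8.43² + 2·-2.2·12 = 18.3 → v = 4.28 m/s
t = (v − v₀)/a = (4.28 − 8.43)/-2.2 = 1.89 s
Final speed = 4.28 m/s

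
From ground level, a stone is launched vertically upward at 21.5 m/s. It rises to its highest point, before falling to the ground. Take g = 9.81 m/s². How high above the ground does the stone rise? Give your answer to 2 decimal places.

23.56 m

Phase 1 (rising): v₀ = 21.5 m/s, a = -9.81 m/s².
v = v₀ + at → t = (0 − 21.5) / -9.81 = 2.19 s
v² = v₀² + 2aΔx → Δx = (0² − 21.5²)/(2·-9.81) = 23.6 m
Maximum height = 23.6 m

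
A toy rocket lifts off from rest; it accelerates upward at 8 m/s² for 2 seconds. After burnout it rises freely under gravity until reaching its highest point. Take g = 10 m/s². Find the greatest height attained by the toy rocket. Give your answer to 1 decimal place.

Phase 1 (powered ascent): v₀ = 0 m/s, a = 8 m/s².
v = v₀ + at = 0 + (8)(2) = 16.0 m/s
Δx = v₀t + ½at² = 0·2 + 0.5·8·2² = 16.0 m

Phase 2 (coasting upward): v₀ = 16.0 m/s, a = -10 m/s².
v = v₀ + at → t = (0 − 16.0) / -10 = 1.60 s
v² = v₀² + 2aΔx → Δx = (0² − 16.0²)/(2·-10) = 12.8 m
Maximum height = 16.0 + 12.8 = 28.8 m

28.8 m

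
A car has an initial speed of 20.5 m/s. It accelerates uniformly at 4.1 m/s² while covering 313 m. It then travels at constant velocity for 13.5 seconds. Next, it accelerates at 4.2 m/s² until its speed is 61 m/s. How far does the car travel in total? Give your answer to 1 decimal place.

Phase 1 (accelerating): v₀ = 20.5 m/s, a = 4.1 m/s².
v² = v₀² + 2aΔx = 20.5² + 2·4.1·313 = 2990 → v = 54.7 m/s
t = (v − v₀)/a = (54.7 − 20.5)/4.1 = 8.33 s

Phase 2 (constant speed): v₀ = 54.7 m/s, a = 0 m/s².
v = v₀ + at = 54.7 + (0)(13.5) = 54.7 m/s
Δx = v₀t + ½at² = 54.7·13.5 + 0.5·0·13.5² = 738 m

Phase 3 (accelerating): v₀ = 54.7 m/s, a = 4.2 m/s².
v = v₀ + at → t = (61 − 54.7) / 4.2 = 1.51 s
v² = v₀² + 2aΔx → Δx = (61² − 54.7²)/(2·4.2) = 87.4 m
Total distance = 313 + 738 + 87.4 = 1140 m

1138.2 m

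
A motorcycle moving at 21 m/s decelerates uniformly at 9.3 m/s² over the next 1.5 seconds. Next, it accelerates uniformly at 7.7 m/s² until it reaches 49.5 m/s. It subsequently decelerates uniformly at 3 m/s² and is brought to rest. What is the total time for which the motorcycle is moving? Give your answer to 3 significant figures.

23.5 s

Phase 1 (decelerating): v₀ = 21.0 m/s, a = -9.3 m/s².
v = v₀ + at = 21.0 + (-9.3)(1.5) = 7.05 m/s
Δx = v₀t + ½at² = 21.0·1.5 + 0.5·-9.3·1.5² = 21.0 m

Phase 2 (accelerating): v₀ = 7.05 m/s, a = 7.7 m/s².
v = v₀ + at → t = (49.5 − 7.05) / 7.7 = 5.51 s
v² = v₀² + 2aΔx → Δx = (49.5² − 7.05²)/(2·7.7) = 156 m

Phase 3 (decelerating): v₀ = 49.5 m/s, a = -3 m/s².
v = v₀ + at → t = (0 − 49.5) / -3 = 16.5 s
v² = v₀² + 2aΔx → Δx = (0² − 49.5²)/(2·-3) = 408 m
Total time = 1.50 + 5.51 + 16.5 = 23.5 s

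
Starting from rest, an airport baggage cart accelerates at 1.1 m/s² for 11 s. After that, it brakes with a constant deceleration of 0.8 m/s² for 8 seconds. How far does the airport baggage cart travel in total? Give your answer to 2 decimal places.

137.75 m

Phase 1 (accelerating): v₀ = 0 m/s, a = 1.1 m/s².
v = v₀ + at = 0 + (1.1)(11) = 12.1 m/s
Δx = v₀t + ½at² = 0·11 + 0.5·1.1·11² = 66.6 m

Phase 2 (decelerating): v₀ = 12.1 m/s, a = -0.8 m/s².
v = v₀ + at = 12.1 + (-0.8)(8) = 5.70 m/s
Δx = v₀t + ½at² = 12.1·8 + 0.5·-0.8·8² = 71.2 m
Total distance = 66.6 + 71.2 = 138 m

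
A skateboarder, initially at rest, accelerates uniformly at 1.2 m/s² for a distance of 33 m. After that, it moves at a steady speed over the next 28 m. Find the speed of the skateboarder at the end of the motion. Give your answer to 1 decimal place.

Phase 1 (accelerating): v₀ = 0 m/s, a = 1.2 m/s².
v² = v₀² + 2aΔx = 0² + 2·1.2·33 = 79.2 → v = 8.90 m/s
t = (v − v₀)/a = (8.90 − 0)/1.2 = 7.42 s

Phase 2 (constant speed): v₀ = 8.90 m/s, a = 0 m/s².
Constant speed: t = d/v = 28/8.90 = 3.15 s
Final speed = 8.90 m/s

8.9 m/s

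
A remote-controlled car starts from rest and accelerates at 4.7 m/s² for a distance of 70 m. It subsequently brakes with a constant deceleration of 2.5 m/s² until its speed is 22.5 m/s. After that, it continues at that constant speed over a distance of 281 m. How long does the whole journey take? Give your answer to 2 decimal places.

Phase 1 (accelerating): v₀ = 0 m/s, a = 4.7 m/s².
v² = v₀² + 2aΔx = 0² + 2·4.7·70 = 658 → v = 25.7 m/s
t = (v − v₀)/a = (25.7 − 0)/4.7 = 5.46 s

Phase 2 (decelerating): v₀ = 25.7 m/s, a = -2.5 m/s².
v = v₀ + at → t = (22.5 − 25.7) / -2.5 = 1.26 s
v² = v₀² + 2aΔx → Δx = (22.5² − 25.7²)/(2·-2.5) = 30.3 m

Phase 3 (constant speed): v₀ = 22.5 m/s, a = 0 m/s².
Constant speed: t = d/v = 281/22.5 = 12.5 s
Total time = 5.46 + 1.26 + 12.5 = 19.2 s

19.21 s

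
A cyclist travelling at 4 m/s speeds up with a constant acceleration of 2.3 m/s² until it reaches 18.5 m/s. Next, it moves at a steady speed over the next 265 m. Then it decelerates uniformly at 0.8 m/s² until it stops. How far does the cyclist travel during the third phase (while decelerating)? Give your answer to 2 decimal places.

213.91 m

Phase 1 (accelerating): v₀ = 4.00 m/s, a = 2.3 m/s².
v = v₀ + at → t = (18.5 − 4.00) / 2.3 = 6.30 s
v² = v₀² + 2aΔx → Δx = (18.5² − 4.00²)/(2·2.3) = 70.9 m

Phase 2 (constant speed): v₀ = 18.5 m/s, a = 0 m/s².
Constant speed: t = d/v = 265/18.5 = 14.3 s

Phase 3 (decelerating): v₀ = 18.5 m/s, a = -0.8 m/s².
v = v₀ + at → t = (0 − 18.5) / -0.8 = 23.1 s
v² = v₀² + 2aΔx → Δx = (0² − 18.5²)/(2·-0.8) = 214 m
Distance in phase 3 = 214 m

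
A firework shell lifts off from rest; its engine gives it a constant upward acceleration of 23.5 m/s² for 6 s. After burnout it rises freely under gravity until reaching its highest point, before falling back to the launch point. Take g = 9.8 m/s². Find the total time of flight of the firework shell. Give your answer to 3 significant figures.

37.5 s

Phase 1 (powered ascent): v₀ = 0 m/s, a = 23.5 m/s².
v = v₀ + at = 0 + (23.5)(6) = 141 m/s
Δx = v₀t + ½at² = 0·6 + 0.5·23.5·6² = 423 m

Phase 2 (coasting upward): v₀ = 141 m/s, a = -9.8 m/s².
v = v₀ + at → t = (0 − 141) / -9.8 = 14.4 s
v² = v₀² + 2aΔx → Δx = (0² − 141²)/(2·-9.8) = 1010 m

Phase 3 (free fall): v₀ = 0 m/s, a = -9.8 m/s².
Falls 1440 m from rest: t = √(2·1440/9.8) = 17.1 s; v = g·t = 168 m/s.
Total time = 6.00 + 14.4 + 17.1 = 37.5 s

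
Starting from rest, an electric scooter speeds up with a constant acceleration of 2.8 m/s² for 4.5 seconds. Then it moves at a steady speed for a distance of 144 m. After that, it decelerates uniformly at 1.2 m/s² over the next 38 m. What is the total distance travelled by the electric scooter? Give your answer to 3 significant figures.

Phase 1 (accelerating): v₀ = 0 m/s, a = 2.8 m/s².
v = v₀ + at = 0 + (2.8)(4.5) = 12.6 m/s
Δx = v₀t + ½at² = 0·4.5 + 0.5·2.8·4.5² = 28.3 m

Phase 2 (constant speed): v₀ = 12.6 m/s, a = 0 m/s².
Constant speed: t = d/v = 144/12.6 = 11.4 s

Phase 3 (decelerating): v₀ = 12.6 m/s, a = -1.2 m/s².
v² = v₀² + 2aΔx = 12.6² + 2·-1.2·38 = 67.6 → v = 8.22 m/s
t = (v − v₀)/a = (8.22 − 12.6)/-1.2 = 3.65 s
Total distance = 28.3 + 144 + 38.0 = 210 m

210 m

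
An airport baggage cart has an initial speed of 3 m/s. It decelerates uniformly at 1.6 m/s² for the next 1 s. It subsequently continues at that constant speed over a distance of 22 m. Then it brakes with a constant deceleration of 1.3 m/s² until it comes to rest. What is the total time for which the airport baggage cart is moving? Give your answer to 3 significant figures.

Phase 1 (decelerating): v₀ = 3.00 m/s, a = -1.6 m/s².
v = v₀ + at = 3.00 + (-1.6)(1) = 1.40 m/s
Δx = v₀t + ½at² = 3.00·1 + 0.5·-1.6·1² = 2.20 m

Phase 2 (constant speed): v₀ = 1.40 m/s, a = 0 m/s².
Constant speed: t = d/v = 22/1.40 = 15.7 s

Phase 3 (decelerating): v₀ = 1.40 m/s, a = -1.3 m/s².
v = v₀ + at → t = (0 − 1.40) / -1.3 = 1.08 s
v² = v₀² + 2aΔx → Δx = (0² − 1.40²)/(2·-1.3) = 0.754 m
Total time = 1.00 + 15.7 + 1.08 = 17.8 s

17.8 s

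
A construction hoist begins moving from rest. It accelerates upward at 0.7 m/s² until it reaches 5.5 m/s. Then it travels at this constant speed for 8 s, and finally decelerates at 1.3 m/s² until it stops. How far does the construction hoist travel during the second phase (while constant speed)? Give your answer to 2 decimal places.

44.00 m

Phase 1 (accelerating): v₀ = 0 m/s, a = 0.7 m/s².
v = v₀ + at → t = (5.5 − 0) / 0.7 = 7.86 s
v² = v₀² + 2aΔx → Δx = (5.5² − 0²)/(2·0.7) = 21.6 m

Phase 2 (constant speed): v₀ = 5.50 m/s, a = 0 m/s².
v = v₀ + at = 5.50 + (0)(8) = 5.50 m/s
Δx = v₀t + ½at² = 5.50·8 + 0.5·0·8² = 44.0 m
Distance in phase 2 = 44.0 m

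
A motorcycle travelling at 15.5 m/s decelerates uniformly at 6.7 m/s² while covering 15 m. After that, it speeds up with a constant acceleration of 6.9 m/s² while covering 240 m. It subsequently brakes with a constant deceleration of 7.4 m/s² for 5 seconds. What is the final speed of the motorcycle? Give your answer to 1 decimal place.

20.9 m/s

Phase 1 (decelerating): v₀ = 15.5 m/s, a = -6.7 m/s².
v² = v₀² + 2aΔx = 15.5² + 2·-6.7·15 = 39.2 → v = 6.26 m/s
t = (v − v₀)/a = (6.26 − 15.5)/-6.7 = 1.38 s

Phase 2 (accelerating): v₀ = 6.26 m/s, a = 6.9 m/s².
v² = v₀² + 2aΔx = 6.26² + 2·6.9·240 = 3350 → v = 57.9 m/s
t = (v − v₀)/a = (57.9 − 6.26)/6.9 = 7.48 s

Phase 3 (decelerating): v₀ = 57.9 m/s, a = -7.4 m/s².
v = v₀ + at = 57.9 + (-7.4)(5) = 20.9 m/s
Δx = v₀t + ½at² = 57.9·5 + 0.5·-7.4·5² = 197 m
Final speed = 20.9 m/s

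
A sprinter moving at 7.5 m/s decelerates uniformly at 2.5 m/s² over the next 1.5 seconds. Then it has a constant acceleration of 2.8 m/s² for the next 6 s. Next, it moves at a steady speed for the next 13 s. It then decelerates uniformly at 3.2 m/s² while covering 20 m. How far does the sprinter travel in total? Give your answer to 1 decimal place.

368.5 m

Phase 1 (decelerating): v₀ = 7.50 m/s, a = -2.5 m/s².
v = v₀ + at = 7.50 + (-2.5)(1.5) = 3.75 m/s
Δx = v₀t + ½at² = 7.50·1.5 + 0.5·-2.5·1.5² = 8.44 m

Phase 2 (accelerating): v₀ = 3.75 m/s, a = 2.8 m/s².
v = v₀ + at = 3.75 + (2.8)(6) = 20.5 m/s
Δx = v₀t + ½at² = 3.75·6 + 0.5·2.8·6² = 72.9 m

Phase 3 (constant speed): v₀ = 20.5 m/s, a = 0 m/s².
v = v₀ + at = 20.5 + (0)(13) = 20.5 m/s
Δx = v₀t + ½at² = 20.5·13 + 0.5·0·13² = 267 m

Phase 4 (decelerating): v₀ = 20.5 m/s, a = -3.2 m/s².
v² = v₀² + 2aΔx = 20.5² + 2·-3.2·20 = 294 → v = 17.2 m/s
t = (v − v₀)/a = (17.2 − 20.5)/-3.2 = 1.06 s
Total distance = 8.44 + 72.9 + 267 + 20.0 = 368 m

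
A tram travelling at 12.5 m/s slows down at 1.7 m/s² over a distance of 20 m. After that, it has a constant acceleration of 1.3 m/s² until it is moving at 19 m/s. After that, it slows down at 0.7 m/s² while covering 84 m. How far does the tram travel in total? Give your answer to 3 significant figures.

209 m

Phase 1 (decelerating): v₀ = 12.5 m/s, a = -1.7 m/s².
v² = v₀² + 2aΔx = 12.5² + 2·-1.7·20 = 88.2 → v = 9.39 m/s
t = (v − v₀)/a = (9.39 − 12.5)/-1.7 = 1.83 s

Phase 2 (accelerating): v₀ = 9.39 m/s, a = 1.3 m/s².
v = v₀ + at → t = (19 − 9.39) / 1.3 = 7.39 s
v² = v₀² + 2aΔx → Δx = (19² − 9.39²)/(2·1.3) = 105 m

Phase 3 (decelerating): v₀ = 19.0 m/s, a = -0.7 m/s².
v² = v₀² + 2aΔx = 19.0² + 2·-0.7·84 = 243 → v = 15.6 m/s
t = (v − v₀)/a = (15.6 − 19.0)/-0.7 = 4.86 s
Total distance = 20.0 + 105 + 84.0 = 209 m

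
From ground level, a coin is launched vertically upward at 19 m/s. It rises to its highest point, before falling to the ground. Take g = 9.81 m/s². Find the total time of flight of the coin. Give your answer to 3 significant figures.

3.87 s

Phase 1 (rising): v₀ = 19.0 m/s, a = -9.81 m/s².
v = v₀ + at → t = (0 − 19.0) / -9.81 = 1.94 s
v² = v₀² + 2aΔx → Δx = (0² − 19.0²)/(2·-9.81) = 18.4 m

Phase 2 (falling): v₀ = 0 m/s, a = -9.81 m/s².
Falls 18.4 m from rest: t = √(2·18.4/9.81) = 1.94 s; v = g·t = 19.0 m/s.
Total time = 1.94 + 1.94 = 3.87 s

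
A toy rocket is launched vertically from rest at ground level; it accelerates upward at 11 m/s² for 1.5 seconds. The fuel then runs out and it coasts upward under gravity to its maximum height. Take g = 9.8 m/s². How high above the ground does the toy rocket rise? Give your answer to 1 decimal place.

Phase 1 (powered ascent): v₀ = 0 m/s, a = 11 m/s².
v = v₀ + at = 0 + (11)(1.5) = 16.5 m/s
Δx = v₀t + ½at² = 0·1.5 + 0.5·11·1.5² = 12.4 m

Phase 2 (coasting upward): v₀ = 16.5 m/s, a = -9.8 m/s².
v = v₀ + at → t = (0 − 16.5) / -9.8 = 1.68 s
v² = v₀² + 2aΔx → Δx = (0² − 16.5²)/(2·-9.8) = 13.9 m
Maximum height = 12.4 + 13.9 = 26.3 m

26.3 m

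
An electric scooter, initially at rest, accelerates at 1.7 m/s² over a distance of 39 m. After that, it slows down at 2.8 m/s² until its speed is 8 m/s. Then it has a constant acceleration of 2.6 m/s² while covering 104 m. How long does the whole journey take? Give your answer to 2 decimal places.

14.41 s

Phase 1 (accelerating): v₀ = 0 m/s, a = 1.7 m/s².
v² = v₀² + 2aΔx = 0² + 2·1.7·39 = 133 → v = 11.5 m/s
t = (v − v₀)/a = (11.5 − 0)/1.7 = 6.77 s

Phase 2 (decelerating): v₀ = 11.5 m/s, a = -2.8 m/s².
v = v₀ + at → t = (8 − 11.5) / -2.8 = 1.26 s
v² = v₀² + 2aΔx → Δx = (8² − 11.5²)/(2·-2.8) = 12.2 m

Phase 3 (accelerating): v₀ = 8.00 m/s, a = 2.6 m/s².
v² = v₀² + 2aΔx = 8.00² + 2·2.6·104 = 605 → v = 24.6 m/s
t = (v − v₀)/a = (24.6 − 8.00)/2.6 = 6.38 s
Total time = 6.77 + 1.26 + 6.38 = 14.4 s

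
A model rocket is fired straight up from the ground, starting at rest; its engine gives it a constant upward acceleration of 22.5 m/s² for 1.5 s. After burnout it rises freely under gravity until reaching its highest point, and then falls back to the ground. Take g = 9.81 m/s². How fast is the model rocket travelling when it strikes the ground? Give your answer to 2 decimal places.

40.44 m/s

Phase 1 (powered ascent): v₀ = 0 m/s, a = 22.5 m/s².
v = v₀ + at = 0 + (22.5)(1.5) = 33.8 m/s
Δx = v₀t + ½at² = 0·1.5 + 0.5·22.5·1.5² = 25.3 m

Phase 2 (coasting upward): v₀ = 33.8 m/s, a = -9.81 m/s².
v = v₀ + at → t = (0 − 33.8) / -9.81 = 3.44 s
v² = v₀² + 2aΔx → Δx = (0² − 33.8²)/(2·-9.81) = 58.1 m

Phase 3 (free fall): v₀ = 0 m/s, a = -9.81 m/s².
Falls 83.4 m from rest: t = √(2·83.4/9.81) = 4.12 s; v = g·t = 40.4 m/s.
Impact speed = 40.4 m/s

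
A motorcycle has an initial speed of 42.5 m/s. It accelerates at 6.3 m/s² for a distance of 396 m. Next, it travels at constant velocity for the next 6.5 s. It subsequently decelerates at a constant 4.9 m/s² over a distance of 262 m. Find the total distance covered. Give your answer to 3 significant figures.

1190 m

Phase 1 (accelerating): v₀ = 42.5 m/s, a = 6.3 m/s².
v² = v₀² + 2aΔx = 42.5² + 2·6.3·396 = 6800 → v = 82.4 m/s
t = (v − v₀)/a = (82.4 − 42.5)/6.3 = 6.34 s

Phase 2 (constant speed): v₀ = 82.4 m/s, a = 0 m/s².
v = v₀ + at = 82.4 + (0)(6.5) = 82.4 m/s
Δx = v₀t + ½at² = 82.4·6.5 + 0.5·0·6.5² = 536 m

Phase 3 (decelerating): v₀ = 82.4 m/s, a = -4.9 m/s².
v² = v₀² + 2aΔx = 82.4² + 2·-4.9·262 = 4230 → v = 65.0 m/s
t = (v − v₀)/a = (65.0 − 82.4)/-4.9 = 3.55 s
Total distance = 396 + 536 + 262 = 1190 m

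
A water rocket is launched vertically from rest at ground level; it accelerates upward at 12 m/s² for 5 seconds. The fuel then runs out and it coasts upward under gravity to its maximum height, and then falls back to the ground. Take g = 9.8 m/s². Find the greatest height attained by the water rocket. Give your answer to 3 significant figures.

Phase 1 (powered ascent): v₀ = 0 m/s, a = 12 m/s².
v = v₀ + at = 0 + (12)(5) = 60.0 m/s
Δx = v₀t + ½at² = 0·5 + 0.5·12·5² = 150 m

Phase 2 (coasting upward): v₀ = 60.0 m/s, a = -9.8 m/s².
v = v₀ + at → t = (0 − 60.0) / -9.8 = 6.12 s
v² = v₀² + 2aΔx → Δx = (0² − 60.0²)/(2·-9.8) = 184 m
Maximum height = 150 + 184 = 334 m

334 m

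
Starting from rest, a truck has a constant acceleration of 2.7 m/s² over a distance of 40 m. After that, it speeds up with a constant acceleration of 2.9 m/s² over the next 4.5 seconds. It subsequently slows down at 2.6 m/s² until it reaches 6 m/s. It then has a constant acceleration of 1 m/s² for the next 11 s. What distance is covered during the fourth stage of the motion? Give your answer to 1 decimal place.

126.5 m

Phase 1 (accelerating): v₀ = 0 m/s, a = 2.7 m/s².
v² = v₀² + 2aΔx = 0² + 2·2.7·40 = 216 → v = 14.7 m/s
t = (v − v₀)/a = (14.7 − 0)/2.7 = 5.44 s

Phase 2 (accelerating): v₀ = 14.7 m/s, a = 2.9 m/s².
v = v₀ + at = 14.7 + (2.9)(4.5) = 27.7 m/s
Δx = v₀t + ½at² = 14.7·4.5 + 0.5·2.9·4.5² = 95.5 m

Phase 3 (decelerating): v₀ = 27.7 m/s, a = -2.6 m/s².
v = v₀ + at → t = (6 − 27.7) / -2.6 = 8.36 s
v² = v₀² + 2aΔx → Δx = (6² − 27.7²)/(2·-2.6) = 141 m

Phase 4 (accelerating): v₀ = 6.00 m/s, a = 1 m/s².
v = v₀ + at = 6.00 + (1)(11) = 17.0 m/s
Δx = v₀t + ½at² = 6.00·11 + 0.5·1·11² = 126 m
Distance in phase 4 = 126 m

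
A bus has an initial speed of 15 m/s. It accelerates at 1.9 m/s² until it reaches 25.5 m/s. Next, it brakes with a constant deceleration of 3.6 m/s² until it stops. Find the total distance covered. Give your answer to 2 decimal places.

202.22 m

Phase 1 (accelerating): v₀ = 15.0 m/s, a = 1.9 m/s².
v = v₀ + at → t = (25.5 − 15.0) / 1.9 = 5.53 s
v² = v₀² + 2aΔx → Δx = (25.5² − 15.0²)/(2·1.9) = 112 m

Phase 2 (decelerating): v₀ = 25.5 m/s, a = -3.6 m/s².
v = v₀ + at → t = (0 − 25.5) / -3.6 = 7.08 s
v² = v₀² + 2aΔx → Δx = (0² − 25.5²)/(2·-3.6) = 90.3 m
Total distance = 112 + 90.3 = 202 m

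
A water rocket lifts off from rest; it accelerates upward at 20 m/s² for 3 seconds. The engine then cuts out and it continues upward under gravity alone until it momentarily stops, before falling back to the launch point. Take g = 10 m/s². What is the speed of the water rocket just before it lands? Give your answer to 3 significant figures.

Phase 1 (powered ascent): v₀ = 0 m/s, a = 20 m/s².
v = v₀ + at = 0 + (20)(3) = 60.0 m/s
Δx = v₀t + ½at² = 0·3 + 0.5·20·3² = 90.0 m

Phase 2 (coasting upward): v₀ = 60.0 m/s, a = -10 m/s².
v = v₀ + at → t = (0 − 60.0) / -10 = 6.00 s
v² = v₀² + 2aΔx → Δx = (0² − 60.0²)/(2·-10) = 180 m

Phase 3 (free fall): v₀ = 0 m/s, a = -10 m/s².
Falls 270 m from rest: t = √(2·270/10) = 7.35 s; v = g·t = 73.5 m/s.
Impact speed = 73.5 m/s

73.5 m/s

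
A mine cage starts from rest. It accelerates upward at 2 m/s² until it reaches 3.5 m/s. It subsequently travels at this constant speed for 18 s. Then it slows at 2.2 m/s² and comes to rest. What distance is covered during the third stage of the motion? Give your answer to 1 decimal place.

Phase 1 (accelerating): v₀ = 0 m/s, a = 2 m/s².
v = v₀ + at → t = (3.5 − 0) / 2 = 1.75 s
v² = v₀² + 2aΔx → Δx = (3.5² − 0²)/(2·2) = 3.06 m

Phase 2 (constant speed): v₀ = 3.50 m/s, a = 0 m/s².
v = v₀ + at = 3.50 + (0)(18) = 3.50 m/s
Δx = v₀t + ½at² = 3.50·18 + 0.5·0·18² = 63.0 m

Phase 3 (decelerating): v₀ = 3.50 m/s, a = -2.2 m/s².
v = v₀ + at → t = (0 − 3.50) / -2.2 = 1.59 s
v² = v₀² + 2aΔx → Δx = (0² − 3.50²)/(2·-2.2) = 2.78 m
Distance in phase 3 = 2.78 m

2.8 m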